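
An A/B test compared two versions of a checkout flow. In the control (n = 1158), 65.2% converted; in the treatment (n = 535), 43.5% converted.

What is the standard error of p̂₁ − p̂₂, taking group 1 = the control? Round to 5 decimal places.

0.02560

SE₁ = √(p̂₁(1−p̂₁)/n₁) = √(0.6520·0.3480/1158) = 0.01400; SE₂ = √(0.4350·0.5650/535) = 0.02143.
Independent samples: SE of the difference = √(SE₁² + SE₂²) = √(0.000196 + 0.0004592449) = 0.02560.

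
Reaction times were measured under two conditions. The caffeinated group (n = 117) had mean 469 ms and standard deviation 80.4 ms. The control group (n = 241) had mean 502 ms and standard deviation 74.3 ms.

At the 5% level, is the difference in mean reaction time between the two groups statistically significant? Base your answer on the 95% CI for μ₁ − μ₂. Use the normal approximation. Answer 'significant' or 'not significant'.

SE₁ = s₁/√n₁ = 80.4/√117 = 7.4330; SE₂ = 74.3/√241 = 4.7861.
Independent samples, unequal variances: SE_diff = √(SE₁² + SE₂²) = √(55.249489 + 22.90675321) = 8.8406.
z* = 1.960, so margin of error = 1.960 × 8.8406 = 17.3276.
Difference in means = 469 − 502 = -33.0000.
-33.0000 ± 17.3276 → (-50.3276, -15.6724).
The interval (-50.3276, -15.6724) does not contain 0, so the difference is significant.

significant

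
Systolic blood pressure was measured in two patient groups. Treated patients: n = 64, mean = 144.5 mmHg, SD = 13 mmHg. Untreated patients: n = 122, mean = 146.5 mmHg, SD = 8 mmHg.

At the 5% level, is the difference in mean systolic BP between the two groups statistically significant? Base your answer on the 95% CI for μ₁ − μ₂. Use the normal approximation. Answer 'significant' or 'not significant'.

Standard errors of each mean: 13/√64 = 1.6250 and 8/√122 = 0.7243.
SE(x̄₁ − x̄₂) = √(1.6250² + 0.7243²) = 1.7791 for independent samples with unequal variances.
With z* = 1.960, the margin is 1.960 × 1.7791 = 3.4870.
x̄₁ − x̄₂ = 144.5 − 146.5 = -2.0000; the interval is -2.0000 ± 3.4870 = (-5.4870, 1.4870).
The interval (-5.4870, 1.4870) contains 0, so the difference is not significant.

not significant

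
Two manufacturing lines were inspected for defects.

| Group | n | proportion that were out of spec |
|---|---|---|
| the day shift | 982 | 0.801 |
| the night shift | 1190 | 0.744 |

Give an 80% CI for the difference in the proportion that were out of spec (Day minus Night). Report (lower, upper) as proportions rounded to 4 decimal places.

(0.0340, 0.0800)

Each SE is √(p̂(1−p̂)/n): √(0.8010·0.1990/982) = 0.01274 and √(0.7440·0.2560/1190) = 0.01265.
SE(p̂₁ − p̂₂) = √(SE₁² + SE₂²) = √(0.0001623076 + 0.0001600225) = 0.01795, since the two samples are independent.
At 80% confidence z* = 1.282; margin = 1.282 × 0.01795 = 0.02301.
The difference is 0.8010 − 0.7440 = 0.0570, so the interval is 0.0570 ± 0.02301 = (0.0340, 0.0800).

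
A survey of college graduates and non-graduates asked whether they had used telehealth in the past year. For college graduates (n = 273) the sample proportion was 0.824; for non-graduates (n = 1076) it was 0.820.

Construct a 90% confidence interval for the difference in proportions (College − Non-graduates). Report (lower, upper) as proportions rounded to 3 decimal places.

(-0.039, 0.047)

SE₁ = √(p̂₁(1−p̂₁)/n₁) = √(0.8240·0.1760/273) = 0.02305; SE₂ = √(0.8200·0.1800/1076) = 0.01171.
Independent samples: SE of the difference = √(SE₁² + SE₂²) = √(0.0005313025 + 0.0001371241) = 0.02585.
z* for 90% confidence is 1.645, so the margin of error is 1.645 × 0.02585 = 0.04252.
Point estimate p̂₁ − p̂₂ = 0.8240 − 0.8200 = 0.0040.
0.0040 ± 0.04252 → (-0.039, 0.047).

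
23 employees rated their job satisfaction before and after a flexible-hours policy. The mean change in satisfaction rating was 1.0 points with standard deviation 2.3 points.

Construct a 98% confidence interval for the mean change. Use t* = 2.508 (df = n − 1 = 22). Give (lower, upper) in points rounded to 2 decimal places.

(-0.20, 2.20)

This is a matched-pairs design, so SE = s_d/√n = 2.3/√23 = 0.4796.
Margin = 2.508 × 0.4796 = 1.2028; the interval is 1.0 ± 1.2028 = (-0.20, 2.20).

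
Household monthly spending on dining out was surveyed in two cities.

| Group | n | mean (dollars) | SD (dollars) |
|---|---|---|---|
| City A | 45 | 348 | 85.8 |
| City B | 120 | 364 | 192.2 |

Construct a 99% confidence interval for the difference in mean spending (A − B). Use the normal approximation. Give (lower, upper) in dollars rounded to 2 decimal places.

SE₁ = s₁/√n₁ = 85.8/√45 = 12.7903; SE₂ = 192.2/√120 = 17.5454.
Independent samples, unequal variances: SE_diff = √(SE₁² + SE₂²) = √(163.59177409 + 307.84106116) = 21.7125.
z* = 2.576, so margin of error = 2.576 × 21.7125 = 55.9314.
Difference in means = 348 − 364 = -16.0000.
-16.0000 ± 55.9314 → (-71.93, 39.93).

(-71.93, 39.93)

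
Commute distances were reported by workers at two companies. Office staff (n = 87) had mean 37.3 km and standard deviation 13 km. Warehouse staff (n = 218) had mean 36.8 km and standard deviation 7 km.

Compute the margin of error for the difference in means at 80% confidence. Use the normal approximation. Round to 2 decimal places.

1.89

Per-group SEs: s₁/√n₁ = 13/√87 = 1.3937, s₂/√n₂ = 7/√218 = 0.4741.
Unpooled SE of the difference: √(1.94239969 + 0.22477081) = 1.4721.
Margin of error = z* · SE = 1.282 × 1.4721 = 1.8872.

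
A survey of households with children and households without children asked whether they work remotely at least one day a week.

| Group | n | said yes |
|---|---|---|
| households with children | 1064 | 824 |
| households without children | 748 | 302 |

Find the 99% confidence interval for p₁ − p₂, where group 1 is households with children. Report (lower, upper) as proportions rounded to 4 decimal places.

Sample proportions: 824/1064 = 0.7744, 302/748 = 0.4037.
Each SE is √(p̂(1−p̂)/n): √(0.7744·0.2256/1064) = 0.01281 and √(0.4037·0.5963/748) = 0.01794.
SE(p̂₁ − p̂₂) = √(SE₁² + SE₂²) = √(0.0001640961 + 0.0003218436) = 0.02204, since the two samples are independent.
At 99% confidence z* = 2.576; margin = 2.576 × 0.02204 = 0.05678.
The difference is 0.7744 − 0.4037 = 0.3707, so the interval is 0.3707 ± 0.05678 = (0.3139, 0.4275).

(0.3139, 0.4275)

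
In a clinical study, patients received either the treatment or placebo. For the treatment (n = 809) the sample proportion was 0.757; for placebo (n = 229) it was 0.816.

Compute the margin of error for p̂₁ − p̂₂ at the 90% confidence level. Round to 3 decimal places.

0.049

Each SE is √(p̂(1−p̂)/n): √(0.7570·0.2430/809) = 0.01508 and √(0.8160·0.1840/229) = 0.02561.
SE(p̂₁ − p̂₂) = √(SE₁² + SE₂²) = √(0.0002274064 + 0.0006558721) = 0.02972, since the two samples are independent.
At 90% confidence z* = 1.645; margin = 1.645 × 0.02972 = 0.04889.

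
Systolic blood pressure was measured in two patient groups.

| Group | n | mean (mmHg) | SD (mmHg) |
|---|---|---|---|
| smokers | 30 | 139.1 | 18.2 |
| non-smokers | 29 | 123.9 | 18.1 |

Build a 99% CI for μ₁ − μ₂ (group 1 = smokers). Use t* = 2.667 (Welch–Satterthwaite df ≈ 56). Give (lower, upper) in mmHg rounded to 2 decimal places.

SE₁ = s₁/√n₁ = 18.2/√30 = 3.3229; SE₂ = 18.1/√29 = 3.3611.
Independent samples, unequal variances: SE_diff = √(SE₁² + SE₂²) = √(11.04166441 + 11.29699321) = 4.7264.
t* = 2.667, so margin of error = 2.667 × 4.7264 = 12.6053.
Difference in means = 139.1 − 123.9 = 15.2000.
15.2000 ± 12.6053 → (2.59, 27.81).

(2.59, 27.81)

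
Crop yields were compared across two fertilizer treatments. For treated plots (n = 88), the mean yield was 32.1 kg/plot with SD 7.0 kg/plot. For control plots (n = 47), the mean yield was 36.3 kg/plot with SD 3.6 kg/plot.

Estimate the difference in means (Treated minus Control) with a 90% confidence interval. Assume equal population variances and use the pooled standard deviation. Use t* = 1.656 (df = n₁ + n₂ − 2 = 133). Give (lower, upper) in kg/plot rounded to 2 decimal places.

(-6.01, -2.39)

s_p = √[((n₁−1)s₁² + (n₂−1)s₂²)/(n₁+n₂−2)] = √[(87·7.0² + 46·3.6²)/133] = 6.0444.
SE = 6.0444·√(1/88 + 1/47) = 1.0920.
With t* = 1.656, margin = 1.656 × 1.0920 = 1.8084.
x̄₁ − x̄₂ = 32.1 − 36.3 = -4.2000; interval -4.2000 ± 1.8084 = (-6.01, -2.39).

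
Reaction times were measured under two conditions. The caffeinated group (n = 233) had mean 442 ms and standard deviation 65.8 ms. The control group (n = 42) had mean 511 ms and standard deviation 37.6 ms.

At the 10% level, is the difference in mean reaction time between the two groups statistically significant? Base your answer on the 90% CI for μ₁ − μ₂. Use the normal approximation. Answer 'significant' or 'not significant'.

Standard errors of each mean: 65.8/√233 = 4.3107 and 37.6/√42 = 5.8018.
SE(x̄₁ − x̄₂) = √(4.3107² + 5.8018²) = 7.2279 for independent samples with unequal variances.
With z* = 1.645, the margin is 1.645 × 7.2279 = 11.8899.
x̄₁ − x̄₂ = 442 − 511 = -69.0000; the interval is -69.0000 ± 11.8899 = (-80.8899, -57.1101).
The interval (-80.8899, -57.1101) does not contain 0, so the difference is significant.

significant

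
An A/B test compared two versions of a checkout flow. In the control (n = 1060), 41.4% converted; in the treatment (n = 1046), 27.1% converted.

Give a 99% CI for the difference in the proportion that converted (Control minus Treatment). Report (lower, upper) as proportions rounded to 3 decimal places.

(0.090, 0.196)

The two standard errors are √(0.4140×0.5860/1060) = 0.01513 and √(0.2710×0.7290/1046) = 0.01374.
Because the samples are independent, SE_diff = √(0.01513² + 0.01374²) = 0.02044.
Using z* = 2.576 for 99%, ME = 2.576 × 0.02044 = 0.05265.
p̂₁ − p̂₂ = 0.1430; interval 0.1430 ± 0.05265 gives (0.090, 0.196).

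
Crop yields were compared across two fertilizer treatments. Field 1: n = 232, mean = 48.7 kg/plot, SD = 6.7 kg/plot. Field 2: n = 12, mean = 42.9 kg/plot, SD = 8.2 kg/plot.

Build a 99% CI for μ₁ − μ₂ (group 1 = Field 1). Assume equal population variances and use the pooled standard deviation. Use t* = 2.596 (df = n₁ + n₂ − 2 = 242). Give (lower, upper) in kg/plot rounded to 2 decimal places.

(0.59, 11.01)

s_p = √[((n₁−1)s₁² + (n₂−1)s₂²)/(n₁+n₂−2)] = √[(231·6.7² + 11·8.2²)/242] = 6.7754.
SE = 6.7754·√(1/232 + 1/12) = 2.0058.
With t* = 2.596, margin = 2.596 × 2.0058 = 5.2071.
x̄₁ − x̄₂ = 48.7 − 42.9 = 5.8000; interval 5.8000 ± 5.2071 = (0.59, 11.01).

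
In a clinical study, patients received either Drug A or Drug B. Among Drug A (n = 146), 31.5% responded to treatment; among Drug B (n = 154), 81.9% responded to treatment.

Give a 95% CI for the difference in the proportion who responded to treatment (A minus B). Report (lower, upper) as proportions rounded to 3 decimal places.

(-0.601, -0.407)

The two standard errors are √(0.3150×0.6850/146) = 0.03844 and √(0.8190×0.1810/154) = 0.03103.
Because the samples are independent, SE_diff = √(0.03844² + 0.03103²) = 0.04940.
Using z* = 1.960 for 95%, ME = 1.960 × 0.04940 = 0.09682.
p̂₁ − p̂₂ = -0.5040; interval -0.5040 ± 0.09682 gives (-0.601, -0.407).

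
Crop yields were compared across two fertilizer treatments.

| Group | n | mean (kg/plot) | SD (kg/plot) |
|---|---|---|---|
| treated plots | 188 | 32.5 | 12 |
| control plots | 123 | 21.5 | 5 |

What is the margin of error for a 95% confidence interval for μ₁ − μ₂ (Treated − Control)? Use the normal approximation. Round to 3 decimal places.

Per-group SEs: s₁/√n₁ = 12/√188 = 0.8752, s₂/√n₂ = 5/√123 = 0.4508.
Unpooled SE of the difference: √(0.76597504 + 0.20322064) = 0.9845.
Margin of error = z* · SE = 1.960 × 0.9845 = 1.9296.

1.930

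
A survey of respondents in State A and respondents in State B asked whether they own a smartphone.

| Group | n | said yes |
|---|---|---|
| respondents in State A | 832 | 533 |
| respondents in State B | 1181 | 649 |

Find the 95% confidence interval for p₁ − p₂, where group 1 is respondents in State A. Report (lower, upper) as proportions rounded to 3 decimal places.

(0.048, 0.134)

First, p̂₁ = 533/832 = 0.6406; p̂₂ = 649/1181 = 0.5495.
The two standard errors are √(0.6406×0.3594/832) = 0.01663 and √(0.5495×0.4505/1181) = 0.01448.
Because the samples are independent, SE_diff = √(0.01663² + 0.01448²) = 0.02205.
Using z* = 1.960 for 95%, ME = 1.960 × 0.02205 = 0.04322.
p̂₁ − p̂₂ = 0.0911; interval 0.0911 ± 0.04322 gives (0.048, 0.134).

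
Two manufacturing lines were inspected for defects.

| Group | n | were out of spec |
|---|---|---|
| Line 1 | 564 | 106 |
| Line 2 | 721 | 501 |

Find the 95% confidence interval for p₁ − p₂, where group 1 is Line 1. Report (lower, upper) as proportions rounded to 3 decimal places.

Sample proportions: 106/564 = 0.1879, 501/721 = 0.6949.
Each SE is √(p̂(1−p̂)/n): √(0.1879·0.8121/564) = 0.01645 and √(0.6949·0.3051/721) = 0.01715.
SE(p̂₁ − p̂₂) = √(SE₁² + SE₂²) = √(0.0002706025 + 0.0002941225) = 0.02376, since the two samples are independent.
At 95% confidence z* = 1.960; margin = 1.960 × 0.02376 = 0.04657.
The difference is 0.1879 − 0.6949 = -0.5070, so the interval is -0.5070 ± 0.04657 = (-0.554, -0.460).

(-0.554, -0.460)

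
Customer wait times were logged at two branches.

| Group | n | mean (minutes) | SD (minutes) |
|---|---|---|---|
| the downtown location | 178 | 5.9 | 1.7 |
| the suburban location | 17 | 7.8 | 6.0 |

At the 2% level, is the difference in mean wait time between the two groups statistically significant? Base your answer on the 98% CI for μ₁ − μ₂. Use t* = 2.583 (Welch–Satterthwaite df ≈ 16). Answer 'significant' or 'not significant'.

SE₁ = s₁/√n₁ = 1.7/√178 = 0.1274; SE₂ = 6.0/√17 = 1.4552.
Independent samples, unequal variances: SE_diff = √(SE₁² + SE₂²) = √(0.01623076 + 2.11760704) = 1.4608.
t* = 2.583, so margin of error = 2.583 × 1.4608 = 3.7732.
Difference in means = 5.9 − 7.8 = -1.9000.
-1.9000 ± 3.7732 → (-5.6732, 1.8732).
The interval (-5.6732, 1.8732) contains 0, so the difference is not significant.

not significant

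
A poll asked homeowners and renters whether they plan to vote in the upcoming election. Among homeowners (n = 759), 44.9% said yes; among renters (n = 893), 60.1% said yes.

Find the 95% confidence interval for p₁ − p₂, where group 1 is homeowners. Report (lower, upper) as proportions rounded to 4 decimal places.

(-0.1998, -0.1042)

The two standard errors are √(0.4490×0.5510/759) = 0.01805 and √(0.6010×0.3990/893) = 0.01639.
Because the samples are independent, SE_diff = √(0.01805² + 0.01639²) = 0.02438.
Using z* = 1.960 for 95%, ME = 1.960 × 0.02438 = 0.04778.
p̂₁ − p̂₂ = -0.1520; interval -0.1520 ± 0.04778 gives (-0.1998, -0.1042).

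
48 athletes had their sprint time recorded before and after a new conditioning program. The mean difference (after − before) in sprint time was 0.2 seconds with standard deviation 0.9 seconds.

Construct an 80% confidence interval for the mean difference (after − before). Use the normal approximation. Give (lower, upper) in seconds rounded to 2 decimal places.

This is a matched-pairs design, so SE = s_d/√n = 0.9/√48 = 0.1299.
Margin = 1.282 × 0.1299 = 0.1665; the interval is 0.2 ± 0.1665 = (0.03, 0.37).

(0.03, 0.37)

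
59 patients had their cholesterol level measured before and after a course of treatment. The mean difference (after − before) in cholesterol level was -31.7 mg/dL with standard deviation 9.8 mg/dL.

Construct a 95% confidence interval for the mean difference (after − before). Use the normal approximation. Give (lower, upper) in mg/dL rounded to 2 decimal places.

(-34.20, -29.20)

Paired design: SE = s_d/√n = 9.8/√59 = 1.2759.
z* = 1.960; margin of error = 1.960 × 1.2759 = 2.5008.
-31.7 ± 2.5008 → (-34.20, -29.20).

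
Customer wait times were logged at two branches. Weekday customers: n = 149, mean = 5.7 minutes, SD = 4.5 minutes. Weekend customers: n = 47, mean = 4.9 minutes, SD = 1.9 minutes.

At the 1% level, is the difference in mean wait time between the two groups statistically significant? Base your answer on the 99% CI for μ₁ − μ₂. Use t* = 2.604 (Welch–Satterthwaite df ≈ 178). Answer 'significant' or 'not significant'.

not significant

Standard errors of each mean: 4.5/√149 = 0.3687 and 1.9/√47 = 0.2771.
SE(x̄₁ − x̄₂) = √(0.3687² + 0.2771²) = 0.4612 for independent samples with unequal variances.
With t* = 2.604, the margin is 2.604 × 0.4612 = 1.2010.
x̄₁ − x̄₂ = 5.7 − 4.9 = 0.8000; the interval is 0.8000 ± 1.2010 = (-0.4010, 2.0010).
The interval (-0.4010, 2.0010) contains 0, so the difference is not significant.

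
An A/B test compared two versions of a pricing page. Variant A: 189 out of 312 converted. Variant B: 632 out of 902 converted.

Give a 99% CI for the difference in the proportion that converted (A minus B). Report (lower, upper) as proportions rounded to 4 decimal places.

Sample proportions: 189/312 = 0.6058, 632/902 = 0.7007.
Each SE is √(p̂(1−p̂)/n): √(0.6058·0.3942/312) = 0.02767 and √(0.7007·0.2993/902) = 0.01525.
SE(p̂₁ − p̂₂) = √(SE₁² + SE₂²) = √(0.0007656289 + 0.0002325625) = 0.03159, since the two samples are independent.
At 99% confidence z* = 2.576; margin = 2.576 × 0.03159 = 0.08138.
The difference is 0.6058 − 0.7007 = -0.0949, so the interval is -0.0949 ± 0.08138 = (-0.1763, -0.0135).

(-0.1763, -0.0135)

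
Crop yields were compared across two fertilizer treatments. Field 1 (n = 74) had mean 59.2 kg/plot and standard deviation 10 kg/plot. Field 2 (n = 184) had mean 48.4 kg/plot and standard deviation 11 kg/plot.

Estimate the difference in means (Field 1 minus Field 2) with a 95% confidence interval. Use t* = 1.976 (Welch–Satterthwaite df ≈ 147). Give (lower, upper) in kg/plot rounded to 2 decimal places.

SE₁ = s₁/√n₁ = 10/√74 = 1.1625; SE₂ = 11/√184 = 0.8109.
Independent samples, unequal variances: SE_diff = √(SE₁² + SE₂²) = √(1.35140625 + 0.65755881) = 1.4174.
t* = 1.976, so margin of error = 1.976 × 1.4174 = 2.8008.
Difference in means = 59.2 − 48.4 = 10.8000.
10.8000 ± 2.8008 → (8.00, 13.60).

(8.00, 13.60)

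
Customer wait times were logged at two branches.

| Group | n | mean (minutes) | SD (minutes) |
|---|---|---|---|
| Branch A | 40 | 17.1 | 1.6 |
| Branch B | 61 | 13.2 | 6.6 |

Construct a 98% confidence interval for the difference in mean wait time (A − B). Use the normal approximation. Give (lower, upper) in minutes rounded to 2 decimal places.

(1.85, 5.95)

Standard errors of each mean: 1.6/√40 = 0.2530 and 6.6/√61 = 0.8450.
SE(x̄₁ − x̄₂) = √(0.2530² + 0.8450²) = 0.8821 for independent samples with unequal variances.
With z* = 2.326, the margin is 2.326 × 0.8821 = 2.0518.
x̄₁ − x̄₂ = 17.1 − 13.2 = 3.9000; the interval is 3.9000 ± 2.0518 = (1.85, 5.95).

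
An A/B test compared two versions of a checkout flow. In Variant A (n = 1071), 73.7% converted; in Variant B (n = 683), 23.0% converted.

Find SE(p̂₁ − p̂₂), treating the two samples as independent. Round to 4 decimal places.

0.0210

SE₁ = √(p̂₁(1−p̂₁)/n₁) = √(0.7370·0.2630/1071) = 0.01345; SE₂ = √(0.2300·0.7700/683) = 0.01610.
Independent samples: SE of the difference = √(SE₁² + SE₂²) = √(0.0001809025 + 0.00025921) = 0.02098.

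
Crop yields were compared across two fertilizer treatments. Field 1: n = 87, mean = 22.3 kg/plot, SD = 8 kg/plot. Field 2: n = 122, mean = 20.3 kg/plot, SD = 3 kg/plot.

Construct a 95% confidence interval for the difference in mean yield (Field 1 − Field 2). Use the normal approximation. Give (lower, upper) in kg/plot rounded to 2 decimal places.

Standard errors of each mean: 8/√87 = 0.8577 and 3/√122 = 0.2716.
SE(x̄₁ − x̄₂) = √(0.8577² + 0.2716²) = 0.8997 for independent samples with unequal variances.
With z* = 1.960, the margin is 1.960 × 0.8997 = 1.7634.
x̄₁ − x̄₂ = 22.3 − 20.3 = 2.0000; the interval is 2.0000 ± 1.7634 = (0.24, 3.76).

(0.24, 3.76)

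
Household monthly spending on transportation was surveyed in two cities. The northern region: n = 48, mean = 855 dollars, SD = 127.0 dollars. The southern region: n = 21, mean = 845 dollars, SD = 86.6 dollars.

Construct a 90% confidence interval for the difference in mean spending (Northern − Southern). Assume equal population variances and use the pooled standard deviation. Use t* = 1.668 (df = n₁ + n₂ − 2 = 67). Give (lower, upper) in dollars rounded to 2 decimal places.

(-40.81, 60.81)

s_p = √[((n₁−1)s₁² + (n₂−1)s₂²)/(n₁+n₂−2)] = √[(47·127.0² + 20·86.6²)/67] = 116.4176.
SE = 116.4176·√(1/48 + 1/21) = 30.4588.
With t* = 1.668, margin = 1.668 × 30.4588 = 50.8053.
x̄₁ − x̄₂ = 855 − 845 = 10.0000; interval 10.0000 ± 50.8053 = (-40.81, 60.81).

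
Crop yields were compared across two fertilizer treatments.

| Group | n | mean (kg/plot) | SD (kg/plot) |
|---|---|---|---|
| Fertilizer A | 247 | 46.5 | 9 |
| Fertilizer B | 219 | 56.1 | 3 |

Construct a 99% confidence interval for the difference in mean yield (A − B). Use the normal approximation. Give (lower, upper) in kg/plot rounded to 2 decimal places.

(-11.16, -8.04)

Per-group SEs: s₁/√n₁ = 9/√247 = 0.5727, s₂/√n₂ = 3/√219 = 0.2027.
Unpooled SE of the difference: √(0.32798529 + 0.04108729) = 0.6075.
Margin of error = z* · SE = 2.576 × 0.6075 = 1.5649.
x̄₁ − x̄₂ = 46.5 − 56.1 = -9.6000.
CI: -9.6000 ± 1.5649 = (-11.16, -8.04).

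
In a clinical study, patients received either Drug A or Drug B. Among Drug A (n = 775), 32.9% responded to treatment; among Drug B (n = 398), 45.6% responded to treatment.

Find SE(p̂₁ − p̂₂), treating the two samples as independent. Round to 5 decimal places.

0.03014

The two standard errors are √(0.3290×0.6710/775) = 0.01688 and √(0.4560×0.5440/398) = 0.02497.
Because the samples are independent, SE_diff = √(0.01688² + 0.02497²) = 0.03014.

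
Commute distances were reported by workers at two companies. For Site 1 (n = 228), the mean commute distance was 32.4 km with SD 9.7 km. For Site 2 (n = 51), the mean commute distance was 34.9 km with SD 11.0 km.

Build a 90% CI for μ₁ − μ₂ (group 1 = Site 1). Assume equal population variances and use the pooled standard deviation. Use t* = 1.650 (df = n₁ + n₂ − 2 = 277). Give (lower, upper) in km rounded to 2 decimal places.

s_p = √[((n₁−1)s₁² + (n₂−1)s₂²)/(n₁+n₂−2)] = √[(227·9.7² + 50·11.0²)/277] = 9.9472.
SE = 9.9472·√(1/228 + 1/51) = 1.5408.
With t* = 1.650, margin = 1.650 × 1.5408 = 2.5423.
x̄₁ − x̄₂ = 32.4 − 34.9 = -2.5000; interval -2.5000 ± 2.5423 = (-5.04, 0.04).

(-5.04, 0.04)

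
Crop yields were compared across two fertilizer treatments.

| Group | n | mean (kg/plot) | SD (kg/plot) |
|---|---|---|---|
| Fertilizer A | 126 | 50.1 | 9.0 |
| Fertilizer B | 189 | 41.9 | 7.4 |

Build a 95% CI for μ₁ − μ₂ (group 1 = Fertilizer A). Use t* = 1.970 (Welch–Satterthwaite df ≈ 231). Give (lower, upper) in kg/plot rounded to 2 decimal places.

Per-group SEs: s₁/√n₁ = 9.0/√126 = 0.8018, s₂/√n₂ = 7.4/√189 = 0.5383.
Unpooled SE of the difference: √(0.64288324 + 0.28976689) = 0.9657.
Margin of error = t* · SE = 1.970 × 0.9657 = 1.9024.
x̄₁ − x̄₂ = 50.1 − 41.9 = 8.2000.
CI: 8.2000 ± 1.9024 = (6.30, 10.10).

(6.30, 10.10)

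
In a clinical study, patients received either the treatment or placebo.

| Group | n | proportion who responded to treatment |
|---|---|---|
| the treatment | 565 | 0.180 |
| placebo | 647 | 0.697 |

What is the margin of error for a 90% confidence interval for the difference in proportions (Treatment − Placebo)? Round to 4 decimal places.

0.0399

SE₁ = √(p̂₁(1−p̂₁)/n₁) = √(0.1800·0.8200/565) = 0.01616; SE₂ = √(0.6970·0.3030/647) = 0.01807.
Independent samples: SE of the difference = √(SE₁² + SE₂²) = √(0.0002611456 + 0.0003265249) = 0.02424.
z* for 90% confidence is 1.645, so the margin of error is 1.645 × 0.02424 = 0.03987.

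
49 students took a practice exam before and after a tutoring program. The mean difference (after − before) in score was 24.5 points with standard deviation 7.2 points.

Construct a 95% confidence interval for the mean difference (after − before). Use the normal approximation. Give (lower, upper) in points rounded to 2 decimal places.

(22.48, 26.52)

Paired design: SE = s_d/√n = 7.2/√49 = 1.0286.
z* = 1.960; margin of error = 1.960 × 1.0286 = 2.0161.
24.5 ± 2.0161 → (22.48, 26.52).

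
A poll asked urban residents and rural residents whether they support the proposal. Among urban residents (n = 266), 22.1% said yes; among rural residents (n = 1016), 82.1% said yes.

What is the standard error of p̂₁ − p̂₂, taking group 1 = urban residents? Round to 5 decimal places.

0.02814

The two standard errors are √(0.2210×0.7790/266) = 0.02544 and √(0.8210×0.1790/1016) = 0.01203.
Because the samples are independent, SE_diff = √(0.02544² + 0.01203²) = 0.02814.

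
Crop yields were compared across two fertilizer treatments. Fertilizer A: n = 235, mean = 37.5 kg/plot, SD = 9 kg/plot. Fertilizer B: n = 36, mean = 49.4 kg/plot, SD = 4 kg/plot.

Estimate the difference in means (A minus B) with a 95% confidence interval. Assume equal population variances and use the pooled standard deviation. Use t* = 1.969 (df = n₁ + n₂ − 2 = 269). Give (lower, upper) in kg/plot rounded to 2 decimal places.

Pooled variance s_p² = [234·9² + 35·4²] / (235+36−2) = 72.5428, so s_p = 8.5172.
SE_diff = s_p·√(1/n₁ + 1/n₂) = 8.5172·√(1/235 + 1/36) = 1.5244.
t* = 1.969; margin = 1.969 × 1.5244 = 3.0015.
Difference = 37.5 − 49.4 = -11.9000.
-11.9000 ± 3.0015 → (-14.90, -8.90).

(-14.90, -8.90)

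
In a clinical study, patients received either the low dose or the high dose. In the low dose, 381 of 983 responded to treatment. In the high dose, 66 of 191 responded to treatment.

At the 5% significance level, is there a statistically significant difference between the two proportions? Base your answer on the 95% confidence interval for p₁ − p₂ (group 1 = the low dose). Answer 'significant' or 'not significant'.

not significant

p̂₁ = 381/983 = 0.3876 and p̂₂ = 66/191 = 0.3455.
SE₁ = √(p̂₁(1−p̂₁)/n₁) = √(0.3876·0.6124/983) = 0.01554; SE₂ = √(0.3455·0.6545/191) = 0.03441.
Independent samples: SE of the difference = √(SE₁² + SE₂²) = √(0.0002414916 + 0.0011840481) = 0.03776.
z* for 95% confidence is 1.960, so the margin of error is 1.960 × 0.03776 = 0.07401.
Point estimate p̂₁ − p̂₂ = 0.3876 − 0.3455 = 0.0421.
0.0421 ± 0.07401 → (-0.03191, 0.11611).
The interval (-0.03191, 0.11611) contains 0, so the difference is not significant.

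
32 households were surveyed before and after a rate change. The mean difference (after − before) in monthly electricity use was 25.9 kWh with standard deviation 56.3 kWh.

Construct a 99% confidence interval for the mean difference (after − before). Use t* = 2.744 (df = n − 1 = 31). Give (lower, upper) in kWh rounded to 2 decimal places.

(-1.41, 53.21)

Paired design: SE = s_d/√n = 56.3/√32 = 9.9525.
t* = 2.744; margin of error = 2.744 × 9.9525 = 27.3097.
25.9 ± 27.3097 → (-1.41, 53.21).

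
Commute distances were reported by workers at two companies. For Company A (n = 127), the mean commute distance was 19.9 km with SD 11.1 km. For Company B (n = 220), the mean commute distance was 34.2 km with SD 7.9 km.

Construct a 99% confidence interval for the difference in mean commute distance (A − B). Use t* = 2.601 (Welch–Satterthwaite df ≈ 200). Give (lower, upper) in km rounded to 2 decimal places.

(-17.21, -11.39)

Per-group SEs: s₁/√n₁ = 11.1/√127 = 0.9850, s₂/√n₂ = 7.9/√220 = 0.5326.
Unpooled SE of the difference: √(0.970225 + 0.28366276) = 1.1198.
Margin of error = t* · SE = 2.601 × 1.1198 = 2.9126.
x̄₁ − x̄₂ = 19.9 − 34.2 = -14.3000.
CI: -14.3000 ± 2.9126 = (-17.21, -11.39).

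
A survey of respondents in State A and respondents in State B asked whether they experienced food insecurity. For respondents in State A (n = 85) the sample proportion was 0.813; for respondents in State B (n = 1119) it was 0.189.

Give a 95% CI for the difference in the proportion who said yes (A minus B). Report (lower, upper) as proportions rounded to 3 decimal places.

(0.538, 0.710)

Each SE is √(p̂(1−p̂)/n): √(0.8130·0.1870/85) = 0.04229 and √(0.1890·0.8110/1119) = 0.01170.
SE(p̂₁ − p̂₂) = √(SE₁² + SE₂²) = √(0.0017884441 + 0.00013689) = 0.04388, since the two samples are independent.
At 95% confidence z* = 1.960; margin = 1.960 × 0.04388 = 0.08600.
The difference is 0.8130 − 0.1890 = 0.6240, so the interval is 0.6240 ± 0.08600 = (0.538, 0.710).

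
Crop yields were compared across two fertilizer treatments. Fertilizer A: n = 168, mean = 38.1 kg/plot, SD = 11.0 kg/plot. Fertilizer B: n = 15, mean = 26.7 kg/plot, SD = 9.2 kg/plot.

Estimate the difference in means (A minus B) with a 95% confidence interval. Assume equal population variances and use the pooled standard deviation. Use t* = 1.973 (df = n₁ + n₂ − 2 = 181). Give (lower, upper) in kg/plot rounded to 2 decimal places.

(5.62, 17.18)

Pooled variance s_p² = [167·11.0² + 14·9.2²] / (168+15−2) = 118.1876, so s_p = 10.8714.
SE_diff = s_p·√(1/n₁ + 1/n₂) = 10.8714·√(1/168 + 1/15) = 2.9296.
t* = 1.973; margin = 1.973 × 2.9296 = 5.7801.
Difference = 38.1 − 26.7 = 11.4000.
11.4000 ± 5.7801 → (5.62, 17.18).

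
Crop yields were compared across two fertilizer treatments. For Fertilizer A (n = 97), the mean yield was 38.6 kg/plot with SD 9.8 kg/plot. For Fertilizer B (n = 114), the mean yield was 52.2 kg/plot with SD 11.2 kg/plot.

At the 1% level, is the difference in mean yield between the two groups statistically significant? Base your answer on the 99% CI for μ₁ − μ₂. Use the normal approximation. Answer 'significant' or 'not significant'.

significant

Standard errors of each mean: 9.8/√97 = 0.9950 and 11.2/√114 = 1.0490.
SE(x̄₁ − x̄₂) = √(0.9950² + 1.0490²) = 1.4458 for independent samples with unequal variances.
With z* = 2.576, the margin is 2.576 × 1.4458 = 3.7244.
x̄₁ − x̄₂ = 38.6 − 52.2 = -13.6000; the interval is -13.6000 ± 3.7244 = (-17.3244, -9.8756).
The interval (-17.3244, -9.8756) does not contain 0, so the difference is significant.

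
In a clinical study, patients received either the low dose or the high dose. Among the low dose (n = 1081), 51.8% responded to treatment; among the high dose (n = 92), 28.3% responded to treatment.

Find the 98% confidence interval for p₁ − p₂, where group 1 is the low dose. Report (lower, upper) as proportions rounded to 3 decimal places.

(0.120, 0.350)

Each SE is √(p̂(1−p̂)/n): √(0.5180·0.4820/1081) = 0.01520 and √(0.2830·0.7170/92) = 0.04696.
SE(p̂₁ − p̂₂) = √(SE₁² + SE₂²) = √(0.00023104 + 0.0022052416) = 0.04936, since the two samples are independent.
At 98% confidence z* = 2.326; margin = 2.326 × 0.04936 = 0.11481.
The difference is 0.5180 − 0.2830 = 0.2350, so the interval is 0.2350 ± 0.11481 = (0.120, 0.350).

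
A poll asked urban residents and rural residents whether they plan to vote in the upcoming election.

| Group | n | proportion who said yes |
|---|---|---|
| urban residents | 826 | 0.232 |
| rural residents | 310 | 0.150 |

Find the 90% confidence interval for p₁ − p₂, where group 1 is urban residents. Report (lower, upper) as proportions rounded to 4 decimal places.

SE₁ = √(p̂₁(1−p̂₁)/n₁) = √(0.2320·0.7680/826) = 0.01469; SE₂ = √(0.1500·0.8500/310) = 0.02028.
Independent samples: SE of the difference = √(SE₁² + SE₂²) = √(0.0002157961 + 0.0004112784) = 0.02504.
z* for 90% confidence is 1.645, so the margin of error is 1.645 × 0.02504 = 0.04119.
Point estimate p̂₁ − p̂₂ = 0.2320 − 0.1500 = 0.0820.
0.0820 ± 0.04119 → (0.0408, 0.1232).

(0.0408, 0.1232)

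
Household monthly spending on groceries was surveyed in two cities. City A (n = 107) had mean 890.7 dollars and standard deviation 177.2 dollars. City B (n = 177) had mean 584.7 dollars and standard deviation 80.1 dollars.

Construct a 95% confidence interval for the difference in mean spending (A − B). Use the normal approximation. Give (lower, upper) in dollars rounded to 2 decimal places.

(270.41, 341.59)

Per-group SEs: s₁/√n₁ = 177.2/√107 = 17.1306, s₂/√n₂ = 80.1/√177 = 6.0207.
Unpooled SE of the difference: √(293.45745636 + 36.24882849) = 18.1578.
Margin of error = z* · SE = 1.960 × 18.1578 = 35.5893.
x̄₁ − x̄₂ = 890.7 − 584.7 = 306.0000.
CI: 306.0000 ± 35.5893 = (270.41, 341.59).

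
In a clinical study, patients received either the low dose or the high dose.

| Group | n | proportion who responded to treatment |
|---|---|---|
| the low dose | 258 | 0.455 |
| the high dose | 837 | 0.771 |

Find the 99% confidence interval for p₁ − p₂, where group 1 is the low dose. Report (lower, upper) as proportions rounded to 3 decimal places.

(-0.404, -0.228)

SE₁ = √(p̂₁(1−p̂₁)/n₁) = √(0.4550·0.5450/258) = 0.03100; SE₂ = √(0.7710·0.2290/837) = 0.01452.
Independent samples: SE of the difference = √(SE₁² + SE₂²) = √(0.000961 + 0.0002108304) = 0.03423.
z* for 99% confidence is 2.576, so the margin of error is 2.576 × 0.03423 = 0.08818.
Point estimate p̂₁ − p̂₂ = 0.4550 − 0.7710 = -0.3160.
-0.3160 ± 0.08818 → (-0.404, -0.228).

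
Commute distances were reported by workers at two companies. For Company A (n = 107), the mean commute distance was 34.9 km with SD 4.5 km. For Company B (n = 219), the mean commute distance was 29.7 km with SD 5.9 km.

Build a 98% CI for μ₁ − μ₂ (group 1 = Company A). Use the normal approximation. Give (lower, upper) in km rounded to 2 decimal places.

(3.83, 6.57)

Standard errors of each mean: 4.5/√107 = 0.4350 and 5.9/√219 = 0.3987.
SE(x̄₁ − x̄₂) = √(0.4350² + 0.3987²) = 0.5901 for independent samples with unequal variances.
With z* = 2.326, the margin is 2.326 × 0.5901 = 1.3726.
x̄₁ − x̄₂ = 34.9 − 29.7 = 5.2000; the interval is 5.2000 ± 1.3726 = (3.83, 6.57).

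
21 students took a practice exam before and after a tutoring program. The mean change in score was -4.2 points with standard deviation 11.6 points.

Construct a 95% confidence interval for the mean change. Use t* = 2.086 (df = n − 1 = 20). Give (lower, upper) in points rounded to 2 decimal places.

(-9.48, 1.08)

This is a matched-pairs design, so SE = s_d/√n = 11.6/√21 = 2.5313.
Margin = 2.086 × 2.5313 = 5.2803; the interval is -4.2 ± 5.2803 = (-9.48, 1.08).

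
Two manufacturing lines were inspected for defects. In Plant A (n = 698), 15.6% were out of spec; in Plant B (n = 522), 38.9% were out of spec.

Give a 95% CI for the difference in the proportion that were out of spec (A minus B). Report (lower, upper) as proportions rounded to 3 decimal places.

Each SE is √(p̂(1−p̂)/n): √(0.1560·0.8440/698) = 0.01373 and √(0.3890·0.6110/522) = 0.02134.
SE(p̂₁ − p̂₂) = √(SE₁² + SE₂²) = √(0.0001885129 + 0.0004553956) = 0.02538, since the two samples are independent.
At 95% confidence z* = 1.960; margin = 1.960 × 0.02538 = 0.04974.
The difference is 0.1560 − 0.3890 = -0.2330, so the interval is -0.2330 ± 0.04974 = (-0.283, -0.183).

(-0.283, -0.183)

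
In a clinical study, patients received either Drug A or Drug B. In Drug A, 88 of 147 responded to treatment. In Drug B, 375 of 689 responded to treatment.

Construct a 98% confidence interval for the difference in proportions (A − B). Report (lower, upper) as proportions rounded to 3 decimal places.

(-0.050, 0.158)

p̂₁ = 88/147 = 0.5986 and p̂₂ = 375/689 = 0.5443.
SE₁ = √(p̂₁(1−p̂₁)/n₁) = √(0.5986·0.4014/147) = 0.04043; SE₂ = √(0.5443·0.4557/689) = 0.01897.
Independent samples: SE of the difference = √(SE₁² + SE₂²) = √(0.0016345849 + 0.0003598609) = 0.04466.
z* for 98% confidence is 2.326, so the margin of error is 2.326 × 0.04466 = 0.10388.
Point estimate p̂₁ − p̂₂ = 0.5986 − 0.5443 = 0.0543.
0.0543 ± 0.10388 → (-0.050, 0.158).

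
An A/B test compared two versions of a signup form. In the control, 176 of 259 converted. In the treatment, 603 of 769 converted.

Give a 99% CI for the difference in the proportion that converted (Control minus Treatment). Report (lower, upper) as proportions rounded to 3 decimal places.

Sample proportions: 176/259 = 0.6795, 603/769 = 0.7841.
Each SE is √(p̂(1−p̂)/n): √(0.6795·0.3205/259) = 0.02900 and √(0.7841·0.2159/769) = 0.01484.
SE(p̂₁ − p̂₂) = √(SE₁² + SE₂²) = √(0.000841 + 0.0002202256) = 0.03258, since the two samples are independent.
At 99% confidence z* = 2.576; margin = 2.576 × 0.03258 = 0.08393.
The difference is 0.6795 − 0.7841 = -0.1046, so the interval is -0.1046 ± 0.08393 = (-0.189, -0.021).

(-0.189, -0.021)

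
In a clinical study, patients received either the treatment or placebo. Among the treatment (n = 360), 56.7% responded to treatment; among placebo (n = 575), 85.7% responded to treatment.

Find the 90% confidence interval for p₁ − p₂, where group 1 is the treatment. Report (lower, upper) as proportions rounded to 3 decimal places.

(-0.339, -0.241)

The two standard errors are √(0.5670×0.4330/360) = 0.02611 and √(0.8570×0.1430/575) = 0.01460.
Because the samples are independent, SE_diff = √(0.02611² + 0.01460²) = 0.02991.
Using z* = 1.645 for 90%, ME = 1.645 × 0.02991 = 0.04920.
p̂₁ − p̂₂ = -0.2900; interval -0.2900 ± 0.04920 gives (-0.339, -0.241).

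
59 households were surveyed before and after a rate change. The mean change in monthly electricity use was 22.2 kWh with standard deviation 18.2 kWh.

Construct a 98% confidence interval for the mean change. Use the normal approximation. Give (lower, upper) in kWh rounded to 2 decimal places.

Paired design: SE = s_d/√n = 18.2/√59 = 2.3694.
z* = 2.326; margin of error = 2.326 × 2.3694 = 5.5112.
22.2 ± 5.5112 → (16.69, 27.71).

(16.69, 27.71)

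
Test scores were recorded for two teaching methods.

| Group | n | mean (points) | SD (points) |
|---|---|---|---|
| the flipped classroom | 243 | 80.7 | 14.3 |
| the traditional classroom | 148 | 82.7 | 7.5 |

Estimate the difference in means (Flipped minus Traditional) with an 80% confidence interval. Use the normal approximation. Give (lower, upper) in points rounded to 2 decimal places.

SE₁ = s₁/√n₁ = 14.3/√243 = 0.9173; SE₂ = 7.5/√148 = 0.6165.
Independent samples, unequal variances: SE_diff = √(SE₁² + SE₂²) = √(0.84143929 + 0.38007225) = 1.1052.
z* = 1.282, so margin of error = 1.282 × 1.1052 = 1.4169.
Difference in means = 80.7 − 82.7 = -2.0000.
-2.0000 ± 1.4169 → (-3.42, -0.58).

(-3.42, -0.58)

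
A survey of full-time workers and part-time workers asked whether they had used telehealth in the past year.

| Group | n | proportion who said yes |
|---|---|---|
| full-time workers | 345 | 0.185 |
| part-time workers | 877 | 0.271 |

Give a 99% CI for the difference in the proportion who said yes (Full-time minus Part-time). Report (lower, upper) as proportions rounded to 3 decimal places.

(-0.152, -0.020)

The two standard errors are √(0.1850×0.8150/345) = 0.02091 and √(0.2710×0.7290/877) = 0.01501.
Because the samples are independent, SE_diff = √(0.02091² + 0.01501²) = 0.02574.
Using z* = 2.576 for 99%, ME = 2.576 × 0.02574 = 0.06631.
p̂₁ − p̂₂ = -0.0860; interval -0.0860 ± 0.06631 gives (-0.152, -0.020).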